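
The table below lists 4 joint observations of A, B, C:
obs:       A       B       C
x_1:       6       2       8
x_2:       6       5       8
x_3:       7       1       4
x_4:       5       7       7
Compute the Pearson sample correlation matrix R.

Step 1 — column means:
  mean(A) = (6 + 6 + 7 + 5) / 4 = 24/4 = 6
  mean(B) = (2 + 5 + 1 + 7) / 4 = 15/4 = 3.75
  mean(C) = (8 + 8 + 4 + 7) / 4 = 27/4 = 6.75

Step 2 — sample variances and covariances s[i,j] = (1/(n-1)) · Σ_k (x_{k,i} - mean_i) · (x_{k,j} - mean_j), with n-1 = 3:
  s[A,A] = ((0)·(0) + (0)·(0) + (1)·(1) + (-1)·(-1)) / 3 = 2/3 = 0.6667
  s[A,B] = ((0)·(-1.75) + (0)·(1.25) + (1)·(-2.75) + (-1)·(3.25)) / 3 = -6/3 = -2
  s[A,C] = ((0)·(1.25) + (0)·(1.25) + (1)·(-2.75) + (-1)·(0.25)) / 3 = -3/3 = -1
  s[B,B] = ((-1.75)·(-1.75) + (1.25)·(1.25) + (-2.75)·(-2.75) + (3.25)·(3.25)) / 3 = 22.75/3 = 7.5833
  s[B,C] = ((-1.75)·(1.25) + (1.25)·(1.25) + (-2.75)·(-2.75) + (3.25)·(0.25)) / 3 = 7.75/3 = 2.5833
  s[C,C] = ((1.25)·(1.25) + (1.25)·(1.25) + (-2.75)·(-2.75) + (0.25)·(0.25)) / 3 = 10.75/3 = 3.5833
  Sample standard deviations s_i = √(s[i,i]):
  s(A) = √(0.6667) = 0.8165
  s(B) = √(7.5833) = 2.7538
  s(C) = √(3.5833) = 1.893

Step 3 — r_{ij} = s_{ij} / (s_i · s_j):
  r[A,A] = 1 (diagonal).
  r[A,B] = -2 / (0.8165 · 2.7538) = -2 / 2.2485 = -0.8895
  r[A,C] = -1 / (0.8165 · 1.893) = -1 / 1.5456 = -0.647
  r[B,B] = 1 (diagonal).
  r[B,C] = 2.5833 / (2.7538 · 1.893) = 2.5833 / 5.2128 = 0.4956
  r[C,C] = 1 (diagonal).

R is symmetric with unit diagonal. Assembling:

R = [[1, -0.8895, -0.647],
 [-0.8895, 1, 0.4956],
 [-0.647, 0.4956, 1]]


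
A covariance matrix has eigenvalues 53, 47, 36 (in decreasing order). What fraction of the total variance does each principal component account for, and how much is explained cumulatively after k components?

Step 1 — total variance = trace(Sigma) = Σ λ_i = 53 + 47 + 36 = 136.

Step 2 — fraction explained by component i = λ_i / Σ λ:
  PC1: 53/136 = 0.3897
  PC2: 47/136 = 0.3456
  PC3: 36/136 = 0.2647

Step 3 — cumulative fraction after k components = (λ_1 + ... + λ_k) / Σ λ:
  k = 1: 53/136 = 0.3897
  k = 2: (53 + 47)/136 = 100/136 = 0.7353
  k = 3: (53 + 47 + 36)/136 = 136/136 = 1

Summary (fraction, with percent):

explained: PC1 0.3897 (38.97%), PC2 0.3456 (34.56%), PC3 0.2647 (26.47%);  cumulative: 0.3897, 0.7353, 1


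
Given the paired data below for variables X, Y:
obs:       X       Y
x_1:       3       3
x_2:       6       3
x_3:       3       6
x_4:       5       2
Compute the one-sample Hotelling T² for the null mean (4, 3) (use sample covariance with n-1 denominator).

Step 1 — sample mean vector:
  mean(X) = (3 + 6 + 3 + 5) / 4 = 17/4 = 4.25
  mean(Y) = (3 + 3 + 6 + 2) / 4 = 14/4 = 3.5
  x̄ = (4.25, 3.5),  deviation x̄ - mu_0 = (4.25, 3.5) - (4, 3) = (0.25, 0.5).

Step 2 — sample covariance matrix, S[i,j] = (1/(n-1)) · Σ_k (x_{k,i} - mean_i) · (x_{k,j} - mean_j), divisor n-1 = 3:
  S[X,X] = ((-1.25)·(-1.25) + (1.75)·(1.75) + (-1.25)·(-1.25) + (0.75)·(0.75)) / 3 = 6.75/3 = 2.25
  S[X,Y] = ((-1.25)·(-0.5) + (1.75)·(-0.5) + (-1.25)·(2.5) + (0.75)·(-1.5)) / 3 = -4.5/3 = -1.5
  S[Y,Y] = ((-0.5)·(-0.5) + (-0.5)·(-0.5) + (2.5)·(2.5) + (-1.5)·(-1.5)) / 3 = 9/3 = 3
  S = [[2.25, -1.5],
 [-1.5, 3]].

Step 3 — invert S. det(S) = 2.25·3 - (-1.5)² = 4.5.
  S^{-1} = (1/det) · [[d, -b], [-b, a]] = [[0.6667, 0.3333],
 [0.3333, 0.5]].

Step 4 — quadratic form (x̄ - mu_0)^T · S^{-1} · (x̄ - mu_0):
  S^{-1} · (x̄ - mu_0) = (0.3333, 0.3333),
  (x̄ - mu_0)^T · [...] = (0.25)·(0.3333) + (0.5)·(0.3333) = 0.25.

Step 5 — scale by n: T² = 4 · 0.25 = 1.

T² ≈ 1


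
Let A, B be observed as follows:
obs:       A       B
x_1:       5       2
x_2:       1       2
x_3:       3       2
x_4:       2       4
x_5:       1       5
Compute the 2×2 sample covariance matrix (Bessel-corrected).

Step 1 — column means:
  mean(A) = (5 + 1 + 3 + 2 + 1) / 5 = 12/5 = 2.4
  mean(B) = (2 + 2 + 2 + 4 + 5) / 5 = 15/5 = 3

Step 2 — sample covariance S[i,j] = (1/(n-1)) · Σ_k (x_{k,i} - mean_i) · (x_{k,j} - mean_j), with n-1 = 4.
  S[A,A] = ((2.6)·(2.6) + (-1.4)·(-1.4) + (0.6)·(0.6) + (-0.4)·(-0.4) + (-1.4)·(-1.4)) / 4 = 11.2/4 = 2.8
  S[A,B] = ((2.6)·(-1) + (-1.4)·(-1) + (0.6)·(-1) + (-0.4)·(1) + (-1.4)·(2)) / 4 = -5/4 = -1.25
  S[B,B] = ((-1)·(-1) + (-1)·(-1) + (-1)·(-1) + (1)·(1) + (2)·(2)) / 4 = 8/4 = 2

S is symmetric (S[j,i] = S[i,j]). Assembling:

S = [[2.8, -1.25],
 [-1.25, 2]]


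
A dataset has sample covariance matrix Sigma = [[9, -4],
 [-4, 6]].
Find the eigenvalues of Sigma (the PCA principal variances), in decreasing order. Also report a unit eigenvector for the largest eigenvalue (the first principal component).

Step 1 — characteristic polynomial of 2×2 Sigma:
  det(Sigma - λI) = λ² - trace · λ + det = 0.
  trace = 9 + 6 = 15, det = 9·6 - (-4)² = 38.
Step 2 — discriminant:
  Δ = trace² - 4·det = 225 - 152 = 73.
Step 3 — eigenvalues:
  λ = (trace ± √Δ)/2 = (15 ± 8.544)/2,
  λ_1 = 11.772,  λ_2 = 3.228.

Step 4 — unit eigenvector for λ_1: solve (Sigma - λ_1 I)v = 0. First row:
  (9 - 11.772)·v_x + (-4)·v_y = 0, i.e. (-2.772)·v_x + (-4)·v_y = 0,
  so v ∝ (b, λ_1 - a) = (-4, 2.772); multiply by -1 so the first entry is positive: u = (4, -2.772).
  ||u|| = √((4)² + (-2.772)²) = √(23.684) ≈ 4.8666,
  v_1 = u/||u|| ≈ (0.8219, -0.5696) (||v_1|| = 1).

λ_1 = 11.772,  λ_2 = 3.228;  v_1 ≈ (0.8219, -0.5696)


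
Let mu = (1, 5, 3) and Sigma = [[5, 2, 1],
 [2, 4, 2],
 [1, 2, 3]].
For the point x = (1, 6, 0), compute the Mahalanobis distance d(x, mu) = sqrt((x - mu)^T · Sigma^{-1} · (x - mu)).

Step 1 — centre the observation: (x - mu) = (0, 1, -3).

Step 2 — invert Sigma (cofactor / det for 3×3, or solve directly):
  Sigma^{-1} = [[0.25, -0.125, 0],
 [-0.125, 0.4375, -0.25],
 [0, -0.25, 0.5]].

Step 3 — form the quadratic (x - mu)^T · Sigma^{-1} · (x - mu):
  Sigma^{-1} · (x - mu) = (-0.125, 1.1875, -1.75).
  (x - mu)^T · [Sigma^{-1} · (x - mu)] = (0)·(-0.125) + (1)·(1.1875) + (-3)·(-1.75) = 6.4375.

Step 4 — take square root: d = √(6.4375) ≈ 2.5372.

d(x, mu) = √(6.4375) ≈ 2.5372


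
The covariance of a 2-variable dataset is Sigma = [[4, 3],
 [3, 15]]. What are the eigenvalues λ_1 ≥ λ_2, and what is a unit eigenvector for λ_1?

Step 1 — characteristic polynomial of 2×2 Sigma:
  det(Sigma - λI) = λ² - trace · λ + det = 0.
  trace = 4 + 15 = 19, det = 4·15 - (3)² = 51.
Step 2 — discriminant:
  Δ = trace² - 4·det = 361 - 204 = 157.
Step 3 — eigenvalues:
  λ = (trace ± √Δ)/2 = (19 ± 12.53)/2,
  λ_1 = 15.765,  λ_2 = 3.235.

Step 4 — unit eigenvector for λ_1: solve (Sigma - λ_1 I)v = 0. First row:
  (4 - 15.765)·v_x + (3)·v_y = 0, i.e. (-11.765)·v_x + (3)·v_y = 0,
  so v ∝ (b, λ_1 - a) = (3, 11.765) = u.
  ||u|| = √((3)² + (11.765)²) = √(147.4148) ≈ 12.1414,
  v_1 = u/||u|| ≈ (0.2471, 0.969) (||v_1|| = 1).

λ_1 = 15.765,  λ_2 = 3.235;  v_1 ≈ (0.2471, 0.969)


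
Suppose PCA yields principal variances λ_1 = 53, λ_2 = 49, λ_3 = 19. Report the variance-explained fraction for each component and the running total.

Step 1 — total variance = trace(Sigma) = Σ λ_i = 53 + 49 + 19 = 121.

Step 2 — fraction explained by component i = λ_i / Σ λ:
  PC1: 53/121 = 0.438
  PC2: 49/121 = 0.405
  PC3: 19/121 = 0.157

Step 3 — cumulative fraction after k components = (λ_1 + ... + λ_k) / Σ λ:
  k = 1: 53/121 = 0.438
  k = 2: (53 + 49)/121 = 102/121 = 0.843
  k = 3: (53 + 49 + 19)/121 = 121/121 = 1

Summary (fraction, with percent):

explained: PC1 0.438 (43.8%), PC2 0.405 (40.5%), PC3 0.157 (15.7%);  cumulative: 0.438, 0.843, 1


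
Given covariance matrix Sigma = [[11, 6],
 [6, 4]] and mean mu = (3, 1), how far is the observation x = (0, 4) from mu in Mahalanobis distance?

Step 1 — centre the observation: (x - mu) = (-3, 3).

Step 2 — invert Sigma. det(Sigma) = 11·4 - (6)² = 8.
  Sigma^{-1} = (1/det) · [[d, -b], [-b, a]] = [[0.5, -0.75],
 [-0.75, 1.375]].

Step 3 — form the quadratic (x - mu)^T · Sigma^{-1} · (x - mu):
  Sigma^{-1} · (x - mu) = (-3.75, 6.375).
  (x - mu)^T · [Sigma^{-1} · (x - mu)] = (-3)·(-3.75) + (3)·(6.375) = 30.375.

Step 4 — take square root: d = √(30.375) ≈ 5.5114.

d(x, mu) = √(30.375) ≈ 5.5114


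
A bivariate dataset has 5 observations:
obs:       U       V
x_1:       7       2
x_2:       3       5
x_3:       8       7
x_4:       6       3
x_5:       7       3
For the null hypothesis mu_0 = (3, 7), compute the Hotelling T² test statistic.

Step 1 — sample mean vector:
  mean(U) = (7 + 3 + 8 + 6 + 7) / 5 = 31/5 = 6.2
  mean(V) = (2 + 5 + 7 + 3 + 3) / 5 = 20/5 = 4
  x̄ = (6.2, 4),  deviation x̄ - mu_0 = (6.2, 4) - (3, 7) = (3.2, -3).

Step 2 — sample covariance matrix, S[i,j] = (1/(n-1)) · Σ_k (x_{k,i} - mean_i) · (x_{k,j} - mean_j), divisor n-1 = 4:
  S[U,U] = ((0.8)·(0.8) + (-3.2)·(-3.2) + (1.8)·(1.8) + (-0.2)·(-0.2) + (0.8)·(0.8)) / 4 = 14.8/4 = 3.7
  S[U,V] = ((0.8)·(-2) + (-3.2)·(1) + (1.8)·(3) + (-0.2)·(-1) + (0.8)·(-1)) / 4 = 0/4 = 0
  S[V,V] = ((-2)·(-2) + (1)·(1) + (3)·(3) + (-1)·(-1) + (-1)·(-1)) / 4 = 16/4 = 4
  S = [[3.7, 0],
 [0, 4]].

Step 3 — invert S. det(S) = 3.7·4 - (0)² = 14.8.
  S^{-1} = (1/det) · [[d, -b], [-b, a]] = [[0.2703, 0],
 [0, 0.25]].

Step 4 — quadratic form (x̄ - mu_0)^T · S^{-1} · (x̄ - mu_0):
  S^{-1} · (x̄ - mu_0) = (0.8649, -0.75),
  (x̄ - mu_0)^T · [...] = (3.2)·(0.8649) + (-3)·(-0.75) = 5.0176.

Step 5 — scale by n: T² = 5 · 5.0176 = 25.0878.

T² ≈ 25.0878


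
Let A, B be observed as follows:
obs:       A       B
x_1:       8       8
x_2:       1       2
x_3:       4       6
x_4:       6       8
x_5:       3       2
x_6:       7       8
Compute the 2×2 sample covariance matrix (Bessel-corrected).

Step 1 — column means:
  mean(A) = (8 + 1 + 4 + 6 + 3 + 7) / 6 = 29/6 = 4.8333
  mean(B) = (8 + 2 + 6 + 8 + 2 + 8) / 6 = 34/6 = 5.6667

Step 2 — sample covariance S[i,j] = (1/(n-1)) · Σ_k (x_{k,i} - mean_i) · (x_{k,j} - mean_j), with n-1 = 5.
  S[A,A] = ((3.1667)·(3.1667) + (-3.8333)·(-3.8333) + (-0.8333)·(-0.8333) + (1.1667)·(1.1667) + (-1.8333)·(-1.8333) + (2.1667)·(2.1667)) / 5 = 34.8333/5 = 6.9667
  S[A,B] = ((3.1667)·(2.3333) + (-3.8333)·(-3.6667) + (-0.8333)·(0.3333) + (1.1667)·(2.3333) + (-1.8333)·(-3.6667) + (2.1667)·(2.3333)) / 5 = 35.6667/5 = 7.1333
  S[B,B] = ((2.3333)·(2.3333) + (-3.6667)·(-3.6667) + (0.3333)·(0.3333) + (2.3333)·(2.3333) + (-3.6667)·(-3.6667) + (2.3333)·(2.3333)) / 5 = 43.3333/5 = 8.6667

S is symmetric (S[j,i] = S[i,j]). Assembling:

S = [[6.9667, 7.1333],
 [7.1333, 8.6667]]


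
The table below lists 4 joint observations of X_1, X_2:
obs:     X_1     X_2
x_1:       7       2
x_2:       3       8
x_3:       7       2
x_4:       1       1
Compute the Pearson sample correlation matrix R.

Step 1 — column means:
  mean(X_1) = (7 + 3 + 7 + 1) / 4 = 18/4 = 4.5
  mean(X_2) = (2 + 8 + 2 + 1) / 4 = 13/4 = 3.25

Step 2 — sample variances and covariances s[i,j] = (1/(n-1)) · Σ_k (x_{k,i} - mean_i) · (x_{k,j} - mean_j), with n-1 = 3:
  s[X_1,X_1] = ((2.5)·(2.5) + (-1.5)·(-1.5) + (2.5)·(2.5) + (-3.5)·(-3.5)) / 3 = 27/3 = 9
  s[X_1,X_2] = ((2.5)·(-1.25) + (-1.5)·(4.75) + (2.5)·(-1.25) + (-3.5)·(-2.25)) / 3 = -5.5/3 = -1.8333
  s[X_2,X_2] = ((-1.25)·(-1.25) + (4.75)·(4.75) + (-1.25)·(-1.25) + (-2.25)·(-2.25)) / 3 = 30.75/3 = 10.25
  Sample standard deviations s_i = √(s[i,i]):
  s(X_1) = √(9) = 3
  s(X_2) = √(10.25) = 3.2016

Step 3 — r_{ij} = s_{ij} / (s_i · s_j):
  r[X_1,X_1] = 1 (diagonal).
  r[X_1,X_2] = -1.8333 / (3 · 3.2016) = -1.8333 / 9.6047 = -0.1909
  r[X_2,X_2] = 1 (diagonal).

R is symmetric with unit diagonal. Assembling:

R = [[1, -0.1909],
 [-0.1909, 1]]


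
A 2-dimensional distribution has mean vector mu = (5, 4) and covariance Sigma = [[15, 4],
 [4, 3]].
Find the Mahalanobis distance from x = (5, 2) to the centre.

Step 1 — centre the observation: (x - mu) = (0, -2).

Step 2 — invert Sigma. det(Sigma) = 15·3 - (4)² = 29.
  Sigma^{-1} = (1/det) · [[d, -b], [-b, a]] = [[0.1034, -0.1379],
 [-0.1379, 0.5172]].

Step 3 — form the quadratic (x - mu)^T · Sigma^{-1} · (x - mu):
  Sigma^{-1} · (x - mu) = (0.2759, -1.0345).
  (x - mu)^T · [Sigma^{-1} · (x - mu)] = (0)·(0.2759) + (-2)·(-1.0345) = 2.069.

Step 4 — take square root: d = √(2.069) ≈ 1.4384.

d(x, mu) = √(2.069) ≈ 1.4384


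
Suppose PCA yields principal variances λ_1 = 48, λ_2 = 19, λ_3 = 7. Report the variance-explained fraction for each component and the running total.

Step 1 — total variance = trace(Sigma) = Σ λ_i = 48 + 19 + 7 = 74.

Step 2 — fraction explained by component i = λ_i / Σ λ:
  PC1: 48/74 = 0.6486
  PC2: 19/74 = 0.2568
  PC3: 7/74 = 0.0946

Step 3 — cumulative fraction after k components = (λ_1 + ... + λ_k) / Σ λ:
  k = 1: 48/74 = 0.6486
  k = 2: (48 + 19)/74 = 67/74 = 0.9054
  k = 3: (48 + 19 + 7)/74 = 74/74 = 1

Summary (fraction, with percent):

explained: PC1 0.6486 (64.86%), PC2 0.2568 (25.68%), PC3 0.0946 (9.46%);  cumulative: 0.6486, 0.9054, 1


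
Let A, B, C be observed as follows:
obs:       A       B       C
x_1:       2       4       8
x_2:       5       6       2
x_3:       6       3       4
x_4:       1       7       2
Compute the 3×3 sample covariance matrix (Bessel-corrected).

Step 1 — column means:
  mean(A) = (2 + 5 + 6 + 1) / 4 = 14/4 = 3.5
  mean(B) = (4 + 6 + 3 + 7) / 4 = 20/4 = 5
  mean(C) = (8 + 2 + 4 + 2) / 4 = 16/4 = 4

Step 2 — sample covariance S[i,j] = (1/(n-1)) · Σ_k (x_{k,i} - mean_i) · (x_{k,j} - mean_j), with n-1 = 3.
  S[A,A] = ((-1.5)·(-1.5) + (1.5)·(1.5) + (2.5)·(2.5) + (-2.5)·(-2.5)) / 3 = 17/3 = 5.6667
  S[A,B] = ((-1.5)·(-1) + (1.5)·(1) + (2.5)·(-2) + (-2.5)·(2)) / 3 = -7/3 = -2.3333
  S[A,C] = ((-1.5)·(4) + (1.5)·(-2) + (2.5)·(0) + (-2.5)·(-2)) / 3 = -4/3 = -1.3333
  S[B,B] = ((-1)·(-1) + (1)·(1) + (-2)·(-2) + (2)·(2)) / 3 = 10/3 = 3.3333
  S[B,C] = ((-1)·(4) + (1)·(-2) + (-2)·(0) + (2)·(-2)) / 3 = -10/3 = -3.3333
  S[C,C] = ((4)·(4) + (-2)·(-2) + (0)·(0) + (-2)·(-2)) / 3 = 24/3 = 8

S is symmetric (S[j,i] = S[i,j]). Assembling:

S = [[5.6667, -2.3333, -1.3333],
 [-2.3333, 3.3333, -3.3333],
 [-1.3333, -3.3333, 8]]


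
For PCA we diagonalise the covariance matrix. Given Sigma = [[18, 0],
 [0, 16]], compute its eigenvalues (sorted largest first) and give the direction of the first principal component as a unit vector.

Step 1 — characteristic polynomial of 2×2 Sigma:
  det(Sigma - λI) = λ² - trace · λ + det = 0.
  trace = 18 + 16 = 34, det = 18·16 - (0)² = 288.
Step 2 — discriminant:
  Δ = trace² - 4·det = 1156 - 1152 = 4.
Step 3 — eigenvalues:
  λ = (trace ± √Δ)/2 = (34 ± 2)/2,
  λ_1 = 18,  λ_2 = 16.

Step 4 — unit eigenvector for λ_1: Sigma is diagonal, so its eigenvectors are the coordinate axes. λ_1 = 18 is the diagonal entry on the first coordinate axis, hence
  v_1 = (1, 0) (||v_1|| = 1).

λ_1 = 18,  λ_2 = 16;  v_1 ≈ (1, 0)


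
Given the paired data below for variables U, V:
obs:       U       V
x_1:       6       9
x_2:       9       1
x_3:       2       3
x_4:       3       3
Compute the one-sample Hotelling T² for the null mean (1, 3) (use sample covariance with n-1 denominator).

Step 1 — sample mean vector:
  mean(U) = (6 + 9 + 2 + 3) / 4 = 20/4 = 5
  mean(V) = (9 + 1 + 3 + 3) / 4 = 16/4 = 4
  x̄ = (5, 4),  deviation x̄ - mu_0 = (5, 4) - (1, 3) = (4, 1).

Step 2 — sample covariance matrix, S[i,j] = (1/(n-1)) · Σ_k (x_{k,i} - mean_i) · (x_{k,j} - mean_j), divisor n-1 = 3:
  S[U,U] = ((1)·(1) + (4)·(4) + (-3)·(-3) + (-2)·(-2)) / 3 = 30/3 = 10
  S[U,V] = ((1)·(5) + (4)·(-3) + (-3)·(-1) + (-2)·(-1)) / 3 = -2/3 = -0.6667
  S[V,V] = ((5)·(5) + (-3)·(-3) + (-1)·(-1) + (-1)·(-1)) / 3 = 36/3 = 12
  S = [[10, -0.6667],
 [-0.6667, 12]].

Step 3 — invert S. det(S) = 10·12 - (-0.6667)² = 119.5556.
  S^{-1} = (1/det) · [[d, -b], [-b, a]] = [[0.1004, 0.0056],
 [0.0056, 0.0836]].

Step 4 — quadratic form (x̄ - mu_0)^T · S^{-1} · (x̄ - mu_0):
  S^{-1} · (x̄ - mu_0) = (0.4071, 0.1059),
  (x̄ - mu_0)^T · [...] = (4)·(0.4071) + (1)·(0.1059) = 1.7342.

Step 5 — scale by n: T² = 4 · 1.7342 = 6.9368.

T² ≈ 6.9368


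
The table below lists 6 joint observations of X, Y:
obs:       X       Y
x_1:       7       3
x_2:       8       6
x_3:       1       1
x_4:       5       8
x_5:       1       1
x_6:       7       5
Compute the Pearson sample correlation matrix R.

Step 1 — column means:
  mean(X) = (7 + 8 + 1 + 5 + 1 + 7) / 6 = 29/6 = 4.8333
  mean(Y) = (3 + 6 + 1 + 8 + 1 + 5) / 6 = 24/6 = 4

Step 2 — sample variances and covariances s[i,j] = (1/(n-1)) · Σ_k (x_{k,i} - mean_i) · (x_{k,j} - mean_j), with n-1 = 5:
  s[X,X] = ((2.1667)·(2.1667) + (3.1667)·(3.1667) + (-3.8333)·(-3.8333) + (0.1667)·(0.1667) + (-3.8333)·(-3.8333) + (2.1667)·(2.1667)) / 5 = 48.8333/5 = 9.7667
  s[X,Y] = ((2.1667)·(-1) + (3.1667)·(2) + (-3.8333)·(-3) + (0.1667)·(4) + (-3.8333)·(-3) + (2.1667)·(1)) / 5 = 30/5 = 6
  s[Y,Y] = ((-1)·(-1) + (2)·(2) + (-3)·(-3) + (4)·(4) + (-3)·(-3) + (1)·(1)) / 5 = 40/5 = 8
  Sample standard deviations s_i = √(s[i,i]):
  s(X) = √(9.7667) = 3.1252
  s(Y) = √(8) = 2.8284

Step 3 — r_{ij} = s_{ij} / (s_i · s_j):
  r[X,X] = 1 (diagonal).
  r[X,Y] = 6 / (3.1252 · 2.8284) = 6 / 8.8393 = 0.6788
  r[Y,Y] = 1 (diagonal).

R is symmetric with unit diagonal. Assembling:

R = [[1, 0.6788],
 [0.6788, 1]]


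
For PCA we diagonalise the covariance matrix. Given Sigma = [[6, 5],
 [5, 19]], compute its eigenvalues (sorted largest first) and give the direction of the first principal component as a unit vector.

Step 1 — characteristic polynomial of 2×2 Sigma:
  det(Sigma - λI) = λ² - trace · λ + det = 0.
  trace = 6 + 19 = 25, det = 6·19 - (5)² = 89.
Step 2 — discriminant:
  Δ = trace² - 4·det = 625 - 356 = 269.
Step 3 — eigenvalues:
  λ = (trace ± √Δ)/2 = (25 ± 16.4012)/2,
  λ_1 = 20.7006,  λ_2 = 4.2994.

Step 4 — unit eigenvector for λ_1: solve (Sigma - λ_1 I)v = 0. First row:
  (6 - 20.7006)·v_x + (5)·v_y = 0, i.e. (-14.7006)·v_x + (5)·v_y = 0,
  so v ∝ (b, λ_1 - a) = (5, 14.7006) = u.
  ||u|| = √((5)² + (14.7006)²) = √(241.1079) ≈ 15.5277,
  v_1 = u/||u|| ≈ (0.322, 0.9467) (||v_1|| = 1).

λ_1 = 20.7006,  λ_2 = 4.2994;  v_1 ≈ (0.322, 0.9467)


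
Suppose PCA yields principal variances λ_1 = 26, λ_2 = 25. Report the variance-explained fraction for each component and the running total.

Step 1 — total variance = trace(Sigma) = Σ λ_i = 26 + 25 = 51.

Step 2 — fraction explained by component i = λ_i / Σ λ:
  PC1: 26/51 = 0.5098
  PC2: 25/51 = 0.4902

Step 3 — cumulative fraction after k components = (λ_1 + ... + λ_k) / Σ λ:
  k = 1: 26/51 = 0.5098
  k = 2: (26 + 25)/51 = 51/51 = 1

Summary (fraction, with percent):

explained: PC1 0.5098 (50.98%), PC2 0.4902 (49.02%);  cumulative: 0.5098, 1


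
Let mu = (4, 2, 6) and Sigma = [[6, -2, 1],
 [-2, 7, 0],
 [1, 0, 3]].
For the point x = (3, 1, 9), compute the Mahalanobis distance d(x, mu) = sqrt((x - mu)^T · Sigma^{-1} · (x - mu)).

Step 1 — centre the observation: (x - mu) = (-1, -1, 3).

Step 2 — invert Sigma (cofactor / det for 3×3, or solve directly):
  Sigma^{-1} = [[0.1963, 0.0561, -0.0654],
 [0.0561, 0.1589, -0.0187],
 [-0.0654, -0.0187, 0.3551]].

Step 3 — form the quadratic (x - mu)^T · Sigma^{-1} · (x - mu):
  Sigma^{-1} · (x - mu) = (-0.4486, -0.271, 1.1495).
  (x - mu)^T · [Sigma^{-1} · (x - mu)] = (-1)·(-0.4486) + (-1)·(-0.271) + (3)·(1.1495) = 4.1682.

Step 4 — take square root: d = √(4.1682) ≈ 2.0416.

d(x, mu) = √(4.1682) ≈ 2.0416


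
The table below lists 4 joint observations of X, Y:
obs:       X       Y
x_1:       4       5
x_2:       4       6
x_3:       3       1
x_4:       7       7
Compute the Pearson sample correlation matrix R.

Step 1 — column means:
  mean(X) = (4 + 4 + 3 + 7) / 4 = 18/4 = 4.5
  mean(Y) = (5 + 6 + 1 + 7) / 4 = 19/4 = 4.75

Step 2 — sample variances and covariances s[i,j] = (1/(n-1)) · Σ_k (x_{k,i} - mean_i) · (x_{k,j} - mean_j), with n-1 = 3:
  s[X,X] = ((-0.5)·(-0.5) + (-0.5)·(-0.5) + (-1.5)·(-1.5) + (2.5)·(2.5)) / 3 = 9/3 = 3
  s[X,Y] = ((-0.5)·(0.25) + (-0.5)·(1.25) + (-1.5)·(-3.75) + (2.5)·(2.25)) / 3 = 10.5/3 = 3.5
  s[Y,Y] = ((0.25)·(0.25) + (1.25)·(1.25) + (-3.75)·(-3.75) + (2.25)·(2.25)) / 3 = 20.75/3 = 6.9167
  Sample standard deviations s_i = √(s[i,i]):
  s(X) = √(3) = 1.7321
  s(Y) = √(6.9167) = 2.63

Step 3 — r_{ij} = s_{ij} / (s_i · s_j):
  r[X,X] = 1 (diagonal).
  r[X,Y] = 3.5 / (1.7321 · 2.63) = 3.5 / 4.5552 = 0.7683
  r[Y,Y] = 1 (diagonal).

R is symmetric with unit diagonal. Assembling:

R = [[1, 0.7683],
 [0.7683, 1]]


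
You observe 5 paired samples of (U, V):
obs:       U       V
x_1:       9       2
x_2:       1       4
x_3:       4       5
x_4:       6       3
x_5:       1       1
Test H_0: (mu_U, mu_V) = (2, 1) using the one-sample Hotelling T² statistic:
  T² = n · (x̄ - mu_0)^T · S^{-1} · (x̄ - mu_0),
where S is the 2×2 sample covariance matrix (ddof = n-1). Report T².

Step 1 — sample mean vector:
  mean(U) = (9 + 1 + 4 + 6 + 1) / 5 = 21/5 = 4.2
  mean(V) = (2 + 4 + 5 + 3 + 1) / 5 = 15/5 = 3
  x̄ = (4.2, 3),  deviation x̄ - mu_0 = (4.2, 3) - (2, 1) = (2.2, 2).

Step 2 — sample covariance matrix, S[i,j] = (1/(n-1)) · Σ_k (x_{k,i} - mean_i) · (x_{k,j} - mean_j), divisor n-1 = 4:
  S[U,U] = ((4.8)·(4.8) + (-3.2)·(-3.2) + (-0.2)·(-0.2) + (1.8)·(1.8) + (-3.2)·(-3.2)) / 4 = 46.8/4 = 11.7
  S[U,V] = ((4.8)·(-1) + (-3.2)·(1) + (-0.2)·(2) + (1.8)·(0) + (-3.2)·(-2)) / 4 = -2/4 = -0.5
  S[V,V] = ((-1)·(-1) + (1)·(1) + (2)·(2) + (0)·(0) + (-2)·(-2)) / 4 = 10/4 = 2.5
  S = [[11.7, -0.5],
 [-0.5, 2.5]].

Step 3 — invert S. det(S) = 11.7·2.5 - (-0.5)² = 29.
  S^{-1} = (1/det) · [[d, -b], [-b, a]] = [[0.0862, 0.0172],
 [0.0172, 0.4034]].

Step 4 — quadratic form (x̄ - mu_0)^T · S^{-1} · (x̄ - mu_0):
  S^{-1} · (x̄ - mu_0) = (0.2241, 0.8448),
  (x̄ - mu_0)^T · [...] = (2.2)·(0.2241) + (2)·(0.8448) = 2.1828.

Step 5 — scale by n: T² = 5 · 2.1828 = 10.9138.

T² ≈ 10.9138


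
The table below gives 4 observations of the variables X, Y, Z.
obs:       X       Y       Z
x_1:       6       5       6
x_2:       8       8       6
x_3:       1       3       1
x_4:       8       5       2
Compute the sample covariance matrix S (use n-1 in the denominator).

Step 1 — column means:
  mean(X) = (6 + 8 + 1 + 8) / 4 = 23/4 = 5.75
  mean(Y) = (5 + 8 + 3 + 5) / 4 = 21/4 = 5.25
  mean(Z) = (6 + 6 + 1 + 2) / 4 = 15/4 = 3.75

Step 2 — sample covariance S[i,j] = (1/(n-1)) · Σ_k (x_{k,i} - mean_i) · (x_{k,j} - mean_j), with n-1 = 3.
  S[X,X] = ((0.25)·(0.25) + (2.25)·(2.25) + (-4.75)·(-4.75) + (2.25)·(2.25)) / 3 = 32.75/3 = 10.9167
  S[X,Y] = ((0.25)·(-0.25) + (2.25)·(2.75) + (-4.75)·(-2.25) + (2.25)·(-0.25)) / 3 = 16.25/3 = 5.4167
  S[X,Z] = ((0.25)·(2.25) + (2.25)·(2.25) + (-4.75)·(-2.75) + (2.25)·(-1.75)) / 3 = 14.75/3 = 4.9167
  S[Y,Y] = ((-0.25)·(-0.25) + (2.75)·(2.75) + (-2.25)·(-2.25) + (-0.25)·(-0.25)) / 3 = 12.75/3 = 4.25
  S[Y,Z] = ((-0.25)·(2.25) + (2.75)·(2.25) + (-2.25)·(-2.75) + (-0.25)·(-1.75)) / 3 = 12.25/3 = 4.0833
  S[Z,Z] = ((2.25)·(2.25) + (2.25)·(2.25) + (-2.75)·(-2.75) + (-1.75)·(-1.75)) / 3 = 20.75/3 = 6.9167

S is symmetric (S[j,i] = S[i,j]). Assembling:

S = [[10.9167, 5.4167, 4.9167],
 [5.4167, 4.25, 4.0833],
 [4.9167, 4.0833, 6.9167]]


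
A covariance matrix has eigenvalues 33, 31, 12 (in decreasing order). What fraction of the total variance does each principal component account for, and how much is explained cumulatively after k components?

Step 1 — total variance = trace(Sigma) = Σ λ_i = 33 + 31 + 12 = 76.

Step 2 — fraction explained by component i = λ_i / Σ λ:
  PC1: 33/76 = 0.4342
  PC2: 31/76 = 0.4079
  PC3: 12/76 = 0.1579

Step 3 — cumulative fraction after k components = (λ_1 + ... + λ_k) / Σ λ:
  k = 1: 33/76 = 0.4342
  k = 2: (33 + 31)/76 = 64/76 = 0.8421
  k = 3: (33 + 31 + 12)/76 = 76/76 = 1

Summary (fraction, with percent):

explained: PC1 0.4342 (43.42%), PC2 0.4079 (40.79%), PC3 0.1579 (15.79%);  cumulative: 0.4342, 0.8421, 1


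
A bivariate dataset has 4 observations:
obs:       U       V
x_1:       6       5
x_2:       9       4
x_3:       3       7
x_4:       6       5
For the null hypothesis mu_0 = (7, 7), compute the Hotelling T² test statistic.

Step 1 — sample mean vector:
  mean(U) = (6 + 9 + 3 + 6) / 4 = 24/4 = 6
  mean(V) = (5 + 4 + 7 + 5) / 4 = 21/4 = 5.25
  x̄ = (6, 5.25),  deviation x̄ - mu_0 = (6, 5.25) - (7, 7) = (-1, -1.75).

Step 2 — sample covariance matrix, S[i,j] = (1/(n-1)) · Σ_k (x_{k,i} - mean_i) · (x_{k,j} - mean_j), divisor n-1 = 3:
  S[U,U] = ((0)·(0) + (3)·(3) + (-3)·(-3) + (0)·(0)) / 3 = 18/3 = 6
  S[U,V] = ((0)·(-0.25) + (3)·(-1.25) + (-3)·(1.75) + (0)·(-0.25)) / 3 = -9/3 = -3
  S[V,V] = ((-0.25)·(-0.25) + (-1.25)·(-1.25) + (1.75)·(1.75) + (-0.25)·(-0.25)) / 3 = 4.75/3 = 1.5833
  S = [[6, -3],
 [-3, 1.5833]].

Step 3 — invert S. det(S) = 6·1.5833 - (-3)² = 0.5.
  S^{-1} = (1/det) · [[d, -b], [-b, a]] = [[3.1667, 6],
 [6, 12]].

Step 4 — quadratic form (x̄ - mu_0)^T · S^{-1} · (x̄ - mu_0):
  S^{-1} · (x̄ - mu_0) = (-13.6667, -27),
  (x̄ - mu_0)^T · [...] = (-1)·(-13.6667) + (-1.75)·(-27) = 60.9167.

Step 5 — scale by n: T² = 4 · 60.9167 = 243.6667.

T² ≈ 243.6667


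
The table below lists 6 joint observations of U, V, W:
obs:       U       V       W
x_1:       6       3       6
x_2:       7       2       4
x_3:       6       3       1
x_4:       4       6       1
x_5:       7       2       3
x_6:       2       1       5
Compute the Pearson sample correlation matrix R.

Step 1 — column means:
  mean(U) = (6 + 7 + 6 + 4 + 7 + 2) / 6 = 32/6 = 5.3333
  mean(V) = (3 + 2 + 3 + 6 + 2 + 1) / 6 = 17/6 = 2.8333
  mean(W) = (6 + 4 + 1 + 1 + 3 + 5) / 6 = 20/6 = 3.3333

Step 2 — sample variances and covariances s[i,j] = (1/(n-1)) · Σ_k (x_{k,i} - mean_i) · (x_{k,j} - mean_j), with n-1 = 5:
  s[U,U] = ((0.6667)·(0.6667) + (1.6667)·(1.6667) + (0.6667)·(0.6667) + (-1.3333)·(-1.3333) + (1.6667)·(1.6667) + (-3.3333)·(-3.3333)) / 5 = 19.3333/5 = 3.8667
  s[U,V] = ((0.6667)·(0.1667) + (1.6667)·(-0.8333) + (0.6667)·(0.1667) + (-1.3333)·(3.1667) + (1.6667)·(-0.8333) + (-3.3333)·(-1.8333)) / 5 = -0.6667/5 = -0.1333
  s[U,W] = ((0.6667)·(2.6667) + (1.6667)·(0.6667) + (0.6667)·(-2.3333) + (-1.3333)·(-2.3333) + (1.6667)·(-0.3333) + (-3.3333)·(1.6667)) / 5 = -1.6667/5 = -0.3333
  s[V,V] = ((0.1667)·(0.1667) + (-0.8333)·(-0.8333) + (0.1667)·(0.1667) + (3.1667)·(3.1667) + (-0.8333)·(-0.8333) + (-1.8333)·(-1.8333)) / 5 = 14.8333/5 = 2.9667
  s[V,W] = ((0.1667)·(2.6667) + (-0.8333)·(0.6667) + (0.1667)·(-2.3333) + (3.1667)·(-2.3333) + (-0.8333)·(-0.3333) + (-1.8333)·(1.6667)) / 5 = -10.6667/5 = -2.1333
  s[W,W] = ((2.6667)·(2.6667) + (0.6667)·(0.6667) + (-2.3333)·(-2.3333) + (-2.3333)·(-2.3333) + (-0.3333)·(-0.3333) + (1.6667)·(1.6667)) / 5 = 21.3333/5 = 4.2667
  Sample standard deviations s_i = √(s[i,i]):
  s(U) = √(3.8667) = 1.9664
  s(V) = √(2.9667) = 1.7224
  s(W) = √(4.2667) = 2.0656

Step 3 — r_{ij} = s_{ij} / (s_i · s_j):
  r[U,U] = 1 (diagonal).
  r[U,V] = -0.1333 / (1.9664 · 1.7224) = -0.1333 / 3.3869 = -0.0394
  r[U,W] = -0.3333 / (1.9664 · 2.0656) = -0.3333 / 4.0617 = -0.0821
  r[V,V] = 1 (diagonal).
  r[V,W] = -2.1333 / (1.7224 · 2.0656) = -2.1333 / 3.5578 = -0.5996
  r[W,W] = 1 (diagonal).

R is symmetric with unit diagonal. Assembling:

R = [[1, -0.0394, -0.0821],
 [-0.0394, 1, -0.5996],
 [-0.0821, -0.5996, 1]]


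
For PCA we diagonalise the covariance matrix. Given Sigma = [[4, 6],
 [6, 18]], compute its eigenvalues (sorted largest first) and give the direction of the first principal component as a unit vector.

Step 1 — characteristic polynomial of 2×2 Sigma:
  det(Sigma - λI) = λ² - trace · λ + det = 0.
  trace = 4 + 18 = 22, det = 4·18 - (6)² = 36.
Step 2 — discriminant:
  Δ = trace² - 4·det = 484 - 144 = 340.
Step 3 — eigenvalues:
  λ = (trace ± √Δ)/2 = (22 ± 18.4391)/2,
  λ_1 = 20.2195,  λ_2 = 1.7805.

Step 4 — unit eigenvector for λ_1: solve (Sigma - λ_1 I)v = 0. First row:
  (4 - 20.2195)·v_x + (6)·v_y = 0, i.e. (-16.2195)·v_x + (6)·v_y = 0,
  so v ∝ (b, λ_1 - a) = (6, 16.2195) = u.
  ||u|| = √((6)² + (16.2195)²) = √(299.0736) ≈ 17.2937,
  v_1 = u/||u|| ≈ (0.3469, 0.9379) (||v_1|| = 1).

λ_1 = 20.2195,  λ_2 = 1.7805;  v_1 ≈ (0.3469, 0.9379)


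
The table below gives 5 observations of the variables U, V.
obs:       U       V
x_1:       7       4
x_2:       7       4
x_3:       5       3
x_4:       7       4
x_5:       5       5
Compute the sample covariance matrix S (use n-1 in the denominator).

Step 1 — column means:
  mean(U) = (7 + 7 + 5 + 7 + 5) / 5 = 31/5 = 6.2
  mean(V) = (4 + 4 + 3 + 4 + 5) / 5 = 20/5 = 4

Step 2 — sample covariance S[i,j] = (1/(n-1)) · Σ_k (x_{k,i} - mean_i) · (x_{k,j} - mean_j), with n-1 = 4.
  S[U,U] = ((0.8)·(0.8) + (0.8)·(0.8) + (-1.2)·(-1.2) + (0.8)·(0.8) + (-1.2)·(-1.2)) / 4 = 4.8/4 = 1.2
  S[U,V] = ((0.8)·(0) + (0.8)·(0) + (-1.2)·(-1) + (0.8)·(0) + (-1.2)·(1)) / 4 = 0/4 = 0
  S[V,V] = ((0)·(0) + (0)·(0) + (-1)·(-1) + (0)·(0) + (1)·(1)) / 4 = 2/4 = 0.5

S is symmetric (S[j,i] = S[i,j]). Assembling:

S = [[1.2, 0],
 [0, 0.5]]


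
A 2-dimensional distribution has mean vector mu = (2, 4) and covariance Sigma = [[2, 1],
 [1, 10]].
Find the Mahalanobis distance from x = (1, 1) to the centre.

Step 1 — centre the observation: (x - mu) = (-1, -3).

Step 2 — invert Sigma. det(Sigma) = 2·10 - (1)² = 19.
  Sigma^{-1} = (1/det) · [[d, -b], [-b, a]] = [[0.5263, -0.0526],
 [-0.0526, 0.1053]].

Step 3 — form the quadratic (x - mu)^T · Sigma^{-1} · (x - mu):
  Sigma^{-1} · (x - mu) = (-0.3684, -0.2632).
  (x - mu)^T · [Sigma^{-1} · (x - mu)] = (-1)·(-0.3684) + (-3)·(-0.2632) = 1.1579.

Step 4 — take square root: d = √(1.1579) ≈ 1.0761.

d(x, mu) = √(1.1579) ≈ 1.0761


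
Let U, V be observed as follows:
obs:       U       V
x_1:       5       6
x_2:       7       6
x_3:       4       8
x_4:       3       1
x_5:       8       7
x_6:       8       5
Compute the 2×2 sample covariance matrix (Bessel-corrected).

Step 1 — column means:
  mean(U) = (5 + 7 + 4 + 3 + 8 + 8) / 6 = 35/6 = 5.8333
  mean(V) = (6 + 6 + 8 + 1 + 7 + 5) / 6 = 33/6 = 5.5

Step 2 — sample covariance S[i,j] = (1/(n-1)) · Σ_k (x_{k,i} - mean_i) · (x_{k,j} - mean_j), with n-1 = 5.
  S[U,U] = ((-0.8333)·(-0.8333) + (1.1667)·(1.1667) + (-1.8333)·(-1.8333) + (-2.8333)·(-2.8333) + (2.1667)·(2.1667) + (2.1667)·(2.1667)) / 5 = 22.8333/5 = 4.5667
  S[U,V] = ((-0.8333)·(0.5) + (1.1667)·(0.5) + (-1.8333)·(2.5) + (-2.8333)·(-4.5) + (2.1667)·(1.5) + (2.1667)·(-0.5)) / 5 = 10.5/5 = 2.1
  S[V,V] = ((0.5)·(0.5) + (0.5)·(0.5) + (2.5)·(2.5) + (-4.5)·(-4.5) + (1.5)·(1.5) + (-0.5)·(-0.5)) / 5 = 29.5/5 = 5.9

S is symmetric (S[j,i] = S[i,j]). Assembling:

S = [[4.5667, 2.1],
 [2.1, 5.9]]


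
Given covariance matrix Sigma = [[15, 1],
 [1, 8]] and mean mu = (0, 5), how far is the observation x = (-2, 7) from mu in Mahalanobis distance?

Step 1 — centre the observation: (x - mu) = (-2, 2).

Step 2 — invert Sigma. det(Sigma) = 15·8 - (1)² = 119.
  Sigma^{-1} = (1/det) · [[d, -b], [-b, a]] = [[0.0672, -0.0084],
 [-0.0084, 0.1261]].

Step 3 — form the quadratic (x - mu)^T · Sigma^{-1} · (x - mu):
  Sigma^{-1} · (x - mu) = (-0.1513, 0.2689).
  (x - mu)^T · [Sigma^{-1} · (x - mu)] = (-2)·(-0.1513) + (2)·(0.2689) = 0.8403.

Step 4 — take square root: d = √(0.8403) ≈ 0.9167.

d(x, mu) = √(0.8403) ≈ 0.9167


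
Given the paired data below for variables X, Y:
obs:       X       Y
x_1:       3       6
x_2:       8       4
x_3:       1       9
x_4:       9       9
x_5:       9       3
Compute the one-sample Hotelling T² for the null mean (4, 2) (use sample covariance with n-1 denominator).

Step 1 — sample mean vector:
  mean(X) = (3 + 8 + 1 + 9 + 9) / 5 = 30/5 = 6
  mean(Y) = (6 + 4 + 9 + 9 + 3) / 5 = 31/5 = 6.2
  x̄ = (6, 6.2),  deviation x̄ - mu_0 = (6, 6.2) - (4, 2) = (2, 4.2).

Step 2 — sample covariance matrix, S[i,j] = (1/(n-1)) · Σ_k (x_{k,i} - mean_i) · (x_{k,j} - mean_j), divisor n-1 = 4:
  S[X,X] = ((-3)·(-3) + (2)·(2) + (-5)·(-5) + (3)·(3) + (3)·(3)) / 4 = 56/4 = 14
  S[X,Y] = ((-3)·(-0.2) + (2)·(-2.2) + (-5)·(2.8) + (3)·(2.8) + (3)·(-3.2)) / 4 = -19/4 = -4.75
  S[Y,Y] = ((-0.2)·(-0.2) + (-2.2)·(-2.2) + (2.8)·(2.8) + (2.8)·(2.8) + (-3.2)·(-3.2)) / 4 = 30.8/4 = 7.7
  S = [[14, -4.75],
 [-4.75, 7.7]].

Step 3 — invert S. det(S) = 14·7.7 - (-4.75)² = 85.2375.
  S^{-1} = (1/det) · [[d, -b], [-b, a]] = [[0.0903, 0.0557],
 [0.0557, 0.1642]].

Step 4 — quadratic form (x̄ - mu_0)^T · S^{-1} · (x̄ - mu_0):
  S^{-1} · (x̄ - mu_0) = (0.4147, 0.8013),
  (x̄ - mu_0)^T · [...] = (2)·(0.4147) + (4.2)·(0.8013) = 4.1949.

Step 5 — scale by n: T² = 5 · 4.1949 = 20.9743.

T² ≈ 20.9743


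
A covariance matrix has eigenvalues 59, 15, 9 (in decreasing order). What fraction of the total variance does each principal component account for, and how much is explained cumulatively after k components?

Step 1 — total variance = trace(Sigma) = Σ λ_i = 59 + 15 + 9 = 83.

Step 2 — fraction explained by component i = λ_i / Σ λ:
  PC1: 59/83 = 0.7108
  PC2: 15/83 = 0.1807
  PC3: 9/83 = 0.1084

Step 3 — cumulative fraction after k components = (λ_1 + ... + λ_k) / Σ λ:
  k = 1: 59/83 = 0.7108
  k = 2: (59 + 15)/83 = 74/83 = 0.8916
  k = 3: (59 + 15 + 9)/83 = 83/83 = 1

Summary (fraction, with percent):

explained: PC1 0.7108 (71.08%), PC2 0.1807 (18.07%), PC3 0.1084 (10.84%);  cumulative: 0.7108, 0.8916, 1


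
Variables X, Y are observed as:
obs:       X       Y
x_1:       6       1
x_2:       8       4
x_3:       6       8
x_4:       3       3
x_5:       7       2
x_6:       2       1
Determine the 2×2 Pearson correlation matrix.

Step 1 — column means:
  mean(X) = (6 + 8 + 6 + 3 + 7 + 2) / 6 = 32/6 = 5.3333
  mean(Y) = (1 + 4 + 8 + 3 + 2 + 1) / 6 = 19/6 = 3.1667

Step 2 — sample variances and covariances s[i,j] = (1/(n-1)) · Σ_k (x_{k,i} - mean_i) · (x_{k,j} - mean_j), with n-1 = 5:
  s[X,X] = ((0.6667)·(0.6667) + (2.6667)·(2.6667) + (0.6667)·(0.6667) + (-2.3333)·(-2.3333) + (1.6667)·(1.6667) + (-3.3333)·(-3.3333)) / 5 = 27.3333/5 = 5.4667
  s[X,Y] = ((0.6667)·(-2.1667) + (2.6667)·(0.8333) + (0.6667)·(4.8333) + (-2.3333)·(-0.1667) + (1.6667)·(-1.1667) + (-3.3333)·(-2.1667)) / 5 = 9.6667/5 = 1.9333
  s[Y,Y] = ((-2.1667)·(-2.1667) + (0.8333)·(0.8333) + (4.8333)·(4.8333) + (-0.1667)·(-0.1667) + (-1.1667)·(-1.1667) + (-2.1667)·(-2.1667)) / 5 = 34.8333/5 = 6.9667
  Sample standard deviations s_i = √(s[i,i]):
  s(X) = √(5.4667) = 2.3381
  s(Y) = √(6.9667) = 2.6394

Step 3 — r_{ij} = s_{ij} / (s_i · s_j):
  r[X,X] = 1 (diagonal).
  r[X,Y] = 1.9333 / (2.3381 · 2.6394) = 1.9333 / 6.1713 = 0.3133
  r[Y,Y] = 1 (diagonal).

R is symmetric with unit diagonal. Assembling:

R = [[1, 0.3133],
 [0.3133, 1]]


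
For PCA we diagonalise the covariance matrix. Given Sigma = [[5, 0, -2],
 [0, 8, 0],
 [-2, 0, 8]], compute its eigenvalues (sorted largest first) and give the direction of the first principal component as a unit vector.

Step 1 — characteristic polynomial p(λ) = det(λI - Sigma) = λ³ - tr·λ² + c_1·λ - det, where tr = trace, c_1 = sum of the principal 2×2 minors, det = det(Sigma):
  tr = 5 + 8 + 8 = 21,
  c_1 = (5·8 - (0)²) + (5·8 - (-2)²) + (8·8 - (0)²) = 40 + 36 + 64 = 140,
  det = 5·(8·8 - (0)²) - (0)·((0)·8 - (0)·(-2)) + (-2)·((0)·(0) - 8·(-2)) = 5·(64) - (0)·(0) + (-2)·(16) = 288.
  So p(λ) = λ³ - 21λ² + 140λ - 288.
Step 2 — look for an integer root (rational root theorem: any rational root is an integer divisor of 288). Testing λ = 4:
  p(4) = 64 - 336 + 560 - 288 = 0  ✓
  Dividing out (λ - 4): p(λ) = (λ - 4)(λ² - 17λ + 72).
Step 3 — remaining eigenvalues from the quadratic λ² - 17λ + 72 = 0:
  Δ = 17² - 4·72 = 289 - 288 = 1,  λ = (17 ± √1)/2 = (17 ± 1)/2 = 9 or 8.
  Sorted: λ_1 = 9,  λ_2 = 8,  λ_3 = 4  (check: sum = 21 = tr ✓).

Step 4 — unit eigenvector for λ_1 = 9: v spans the null space of (Sigma - λ_1 I), whose rows are
  r_1 = (-4, 0, -2),  r_2 = (0, -1, 0),  r_3 = (-2, 0, -1).
  v is orthogonal to every row, so take v ∝ r_1 × r_2 = ((0)·(0) - (-2)·(-1), (-2)·(0) - (-4)·(0), (-4)·(-1) - (0)·(0)) = (-2, 0, 4).
  Rescale (divide by 2; multiply by -1 so the first nonzero entry is positive): u = (1, 0, -2).
  ||u|| = √((1)² + (0)² + (-2)²) = √(5) ≈ 2.2361,  v_1 = u/||u|| ≈ (0.4472, 0, -0.8944) (||v_1|| = 1).

λ_1 = 9,  λ_2 = 8,  λ_3 = 4;  v_1 ≈ (0.4472, 0, -0.8944)


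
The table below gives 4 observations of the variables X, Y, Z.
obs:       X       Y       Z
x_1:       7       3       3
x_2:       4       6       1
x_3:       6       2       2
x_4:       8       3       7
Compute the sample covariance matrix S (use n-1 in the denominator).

Step 1 — column means:
  mean(X) = (7 + 4 + 6 + 8) / 4 = 25/4 = 6.25
  mean(Y) = (3 + 6 + 2 + 3) / 4 = 14/4 = 3.5
  mean(Z) = (3 + 1 + 2 + 7) / 4 = 13/4 = 3.25

Step 2 — sample covariance S[i,j] = (1/(n-1)) · Σ_k (x_{k,i} - mean_i) · (x_{k,j} - mean_j), with n-1 = 3.
  S[X,X] = ((0.75)·(0.75) + (-2.25)·(-2.25) + (-0.25)·(-0.25) + (1.75)·(1.75)) / 3 = 8.75/3 = 2.9167
  S[X,Y] = ((0.75)·(-0.5) + (-2.25)·(2.5) + (-0.25)·(-1.5) + (1.75)·(-0.5)) / 3 = -6.5/3 = -2.1667
  S[X,Z] = ((0.75)·(-0.25) + (-2.25)·(-2.25) + (-0.25)·(-1.25) + (1.75)·(3.75)) / 3 = 11.75/3 = 3.9167
  S[Y,Y] = ((-0.5)·(-0.5) + (2.5)·(2.5) + (-1.5)·(-1.5) + (-0.5)·(-0.5)) / 3 = 9/3 = 3
  S[Y,Z] = ((-0.5)·(-0.25) + (2.5)·(-2.25) + (-1.5)·(-1.25) + (-0.5)·(3.75)) / 3 = -5.5/3 = -1.8333
  S[Z,Z] = ((-0.25)·(-0.25) + (-2.25)·(-2.25) + (-1.25)·(-1.25) + (3.75)·(3.75)) / 3 = 20.75/3 = 6.9167

S is symmetric (S[j,i] = S[i,j]). Assembling:

S = [[2.9167, -2.1667, 3.9167],
 [-2.1667, 3, -1.8333],
 [3.9167, -1.8333, 6.9167]]


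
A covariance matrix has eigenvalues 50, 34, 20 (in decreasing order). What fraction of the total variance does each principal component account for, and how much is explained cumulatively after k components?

Step 1 — total variance = trace(Sigma) = Σ λ_i = 50 + 34 + 20 = 104.

Step 2 — fraction explained by component i = λ_i / Σ λ:
  PC1: 50/104 = 0.4808
  PC2: 34/104 = 0.3269
  PC3: 20/104 = 0.1923

Step 3 — cumulative fraction after k components = (λ_1 + ... + λ_k) / Σ λ:
  k = 1: 50/104 = 0.4808
  k = 2: (50 + 34)/104 = 84/104 = 0.8077
  k = 3: (50 + 34 + 20)/104 = 104/104 = 1

Summary (fraction, with percent):

explained: PC1 0.4808 (48.08%), PC2 0.3269 (32.69%), PC3 0.1923 (19.23%);  cumulative: 0.4808, 0.8077, 1


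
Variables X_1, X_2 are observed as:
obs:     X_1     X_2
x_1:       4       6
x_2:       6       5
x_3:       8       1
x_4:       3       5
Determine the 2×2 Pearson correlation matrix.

Step 1 — column means:
  mean(X_1) = (4 + 6 + 8 + 3) / 4 = 21/4 = 5.25
  mean(X_2) = (6 + 5 + 1 + 5) / 4 = 17/4 = 4.25

Step 2 — sample variances and covariances s[i,j] = (1/(n-1)) · Σ_k (x_{k,i} - mean_i) · (x_{k,j} - mean_j), with n-1 = 3:
  s[X_1,X_1] = ((-1.25)·(-1.25) + (0.75)·(0.75) + (2.75)·(2.75) + (-2.25)·(-2.25)) / 3 = 14.75/3 = 4.9167
  s[X_1,X_2] = ((-1.25)·(1.75) + (0.75)·(0.75) + (2.75)·(-3.25) + (-2.25)·(0.75)) / 3 = -12.25/3 = -4.0833
  s[X_2,X_2] = ((1.75)·(1.75) + (0.75)·(0.75) + (-3.25)·(-3.25) + (0.75)·(0.75)) / 3 = 14.75/3 = 4.9167
  Sample standard deviations s_i = √(s[i,i]):
  s(X_1) = √(4.9167) = 2.2174
  s(X_2) = √(4.9167) = 2.2174

Step 3 — r_{ij} = s_{ij} / (s_i · s_j):
  r[X_1,X_1] = 1 (diagonal).
  r[X_1,X_2] = -4.0833 / (2.2174 · 2.2174) = -4.0833 / 4.9167 = -0.8305
  r[X_2,X_2] = 1 (diagonal).

R is symmetric with unit diagonal. Assembling:

R = [[1, -0.8305],
 [-0.8305, 1]]


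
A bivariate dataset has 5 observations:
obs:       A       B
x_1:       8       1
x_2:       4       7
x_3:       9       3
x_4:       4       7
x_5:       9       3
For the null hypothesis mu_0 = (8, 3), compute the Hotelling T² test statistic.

Step 1 — sample mean vector:
  mean(A) = (8 + 4 + 9 + 4 + 9) / 5 = 34/5 = 6.8
  mean(B) = (1 + 7 + 3 + 7 + 3) / 5 = 21/5 = 4.2
  x̄ = (6.8, 4.2),  deviation x̄ - mu_0 = (6.8, 4.2) - (8, 3) = (-1.2, 1.2).

Step 2 — sample covariance matrix, S[i,j] = (1/(n-1)) · Σ_k (x_{k,i} - mean_i) · (x_{k,j} - mean_j), divisor n-1 = 4:
  S[A,A] = ((1.2)·(1.2) + (-2.8)·(-2.8) + (2.2)·(2.2) + (-2.8)·(-2.8) + (2.2)·(2.2)) / 4 = 26.8/4 = 6.7
  S[A,B] = ((1.2)·(-3.2) + (-2.8)·(2.8) + (2.2)·(-1.2) + (-2.8)·(2.8) + (2.2)·(-1.2)) / 4 = -24.8/4 = -6.2
  S[B,B] = ((-3.2)·(-3.2) + (2.8)·(2.8) + (-1.2)·(-1.2) + (2.8)·(2.8) + (-1.2)·(-1.2)) / 4 = 28.8/4 = 7.2
  S = [[6.7, -6.2],
 [-6.2, 7.2]].

Step 3 — invert S. det(S) = 6.7·7.2 - (-6.2)² = 9.8.
  S^{-1} = (1/det) · [[d, -b], [-b, a]] = [[0.7347, 0.6327],
 [0.6327, 0.6837]].

Step 4 — quadratic form (x̄ - mu_0)^T · S^{-1} · (x̄ - mu_0):
  S^{-1} · (x̄ - mu_0) = (-0.1224, 0.0612),
  (x̄ - mu_0)^T · [...] = (-1.2)·(-0.1224) + (1.2)·(0.0612) = 0.2204.

Step 5 — scale by n: T² = 5 · 0.2204 = 1.102.

T² ≈ 1.102
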